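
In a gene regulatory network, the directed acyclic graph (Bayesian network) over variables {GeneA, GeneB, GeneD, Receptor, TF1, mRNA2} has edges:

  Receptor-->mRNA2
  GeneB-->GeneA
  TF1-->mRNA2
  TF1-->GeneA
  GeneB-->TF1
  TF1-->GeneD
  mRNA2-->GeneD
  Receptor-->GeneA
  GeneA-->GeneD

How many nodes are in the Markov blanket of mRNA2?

A node's Markov blanket = Pa ∪ Ch ∪ (parents of Ch other than the node itself).
mRNA2 has child GeneD.
mRNA2's parents: Receptor, TF1.
Other parents of mRNA2's children:
  GeneD: GeneA, TF1
MB(mRNA2) = {GeneA, GeneD, Receptor, TF1}, which has 4 nodes.

4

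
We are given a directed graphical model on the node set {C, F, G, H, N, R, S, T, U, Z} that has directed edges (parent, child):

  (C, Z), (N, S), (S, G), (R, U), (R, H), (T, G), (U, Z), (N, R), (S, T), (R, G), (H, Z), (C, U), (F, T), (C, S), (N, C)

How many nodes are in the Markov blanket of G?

3

The Markov blanket of a node is its parents, its children, and the other parents of its children.
Pa(G) = {R, S, T}.
Ch(G) = {}.
With no children, G has no spouses; the co-parent set is empty.
MB(G) = {R, S, T}, which has 3 nodes.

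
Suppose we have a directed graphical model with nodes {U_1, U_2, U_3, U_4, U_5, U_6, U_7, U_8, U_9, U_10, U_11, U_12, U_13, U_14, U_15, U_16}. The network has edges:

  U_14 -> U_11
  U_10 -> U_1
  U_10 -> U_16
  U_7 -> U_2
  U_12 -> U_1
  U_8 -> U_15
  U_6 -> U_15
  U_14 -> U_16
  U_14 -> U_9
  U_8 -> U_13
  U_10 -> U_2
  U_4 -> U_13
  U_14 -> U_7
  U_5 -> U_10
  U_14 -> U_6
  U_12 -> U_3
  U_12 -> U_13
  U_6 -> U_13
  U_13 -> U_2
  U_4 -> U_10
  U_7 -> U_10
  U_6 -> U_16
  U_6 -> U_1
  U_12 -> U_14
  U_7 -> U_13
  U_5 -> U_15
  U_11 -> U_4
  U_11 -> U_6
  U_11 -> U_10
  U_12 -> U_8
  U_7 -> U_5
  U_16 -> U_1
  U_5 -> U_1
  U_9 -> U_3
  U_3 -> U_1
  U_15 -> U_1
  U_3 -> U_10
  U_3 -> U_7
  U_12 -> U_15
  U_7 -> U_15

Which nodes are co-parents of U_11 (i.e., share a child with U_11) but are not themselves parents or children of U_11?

{U_3, U_5, U_7}

Children of U_11: U_4, U_6, U_10.
  U_6 also has parent U_14.
  U_4: no additional parents.
  parents(U_10) \ {U_11} = {U_3, U_4, U_5, U_7}.
Excluding nodes already adjacent to U_11 (U_4, U_6, U_10, U_14), the co-parent-only contribution is {U_3, U_5, U_7}.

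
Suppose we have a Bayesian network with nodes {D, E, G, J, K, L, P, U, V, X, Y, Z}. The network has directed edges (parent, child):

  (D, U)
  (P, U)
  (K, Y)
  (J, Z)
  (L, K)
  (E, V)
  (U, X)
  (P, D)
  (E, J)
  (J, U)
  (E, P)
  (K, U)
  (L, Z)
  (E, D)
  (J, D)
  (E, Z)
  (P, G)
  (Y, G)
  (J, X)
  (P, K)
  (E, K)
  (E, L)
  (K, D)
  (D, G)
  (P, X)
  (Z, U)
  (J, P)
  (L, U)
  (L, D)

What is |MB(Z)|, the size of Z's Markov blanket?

The Markov blanket of a node is its parents, its children, and the other parents of its children.
Pa(Z) = {E, J, L}.
Ch(Z) = {U}.
Other parents of Z's children:
  U: D, J, K, L, P
MB(Z) = {D, E, J, K, L, P, U}, which has 7 nodes.

7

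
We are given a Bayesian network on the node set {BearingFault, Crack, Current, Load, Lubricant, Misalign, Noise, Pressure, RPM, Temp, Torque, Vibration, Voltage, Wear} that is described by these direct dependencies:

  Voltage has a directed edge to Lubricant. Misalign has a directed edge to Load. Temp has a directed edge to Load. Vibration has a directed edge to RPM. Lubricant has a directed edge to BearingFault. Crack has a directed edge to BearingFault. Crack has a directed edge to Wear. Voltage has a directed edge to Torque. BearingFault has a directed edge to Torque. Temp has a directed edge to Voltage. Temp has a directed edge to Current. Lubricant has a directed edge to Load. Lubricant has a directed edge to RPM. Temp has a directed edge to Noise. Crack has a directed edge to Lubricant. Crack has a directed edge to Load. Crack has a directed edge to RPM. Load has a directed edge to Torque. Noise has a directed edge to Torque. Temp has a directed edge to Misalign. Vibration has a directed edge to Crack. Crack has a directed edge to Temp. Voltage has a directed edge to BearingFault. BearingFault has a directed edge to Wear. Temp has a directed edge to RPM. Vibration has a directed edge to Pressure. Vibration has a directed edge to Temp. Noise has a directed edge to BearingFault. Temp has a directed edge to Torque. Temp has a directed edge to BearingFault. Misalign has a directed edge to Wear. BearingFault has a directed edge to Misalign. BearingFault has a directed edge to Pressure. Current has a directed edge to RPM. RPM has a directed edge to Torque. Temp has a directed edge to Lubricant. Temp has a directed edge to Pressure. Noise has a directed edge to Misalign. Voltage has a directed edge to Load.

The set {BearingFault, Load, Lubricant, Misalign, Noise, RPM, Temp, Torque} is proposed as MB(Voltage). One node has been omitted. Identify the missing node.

Crack

A node's Markov blanket = Pa ∪ Ch ∪ (parents of Ch other than the node itself).
Pa(Voltage) = {Temp}.
Children of Voltage: BearingFault, Load, Lubricant, Torque.
Co-parents of Voltage (other parents of its children):
  Lubricant also has parents Crack, Temp.
  parents(BearingFault) \ {Voltage} = {Crack, Lubricant, Noise, Temp}.
  Load's other parents are Crack, Lubricant, Misalign, Temp.
  parents(Torque) \ {Voltage} = {BearingFault, Load, Noise, RPM, Temp}.
MB(Voltage) = {BearingFault, Crack, Load, Lubricant, Misalign, Noise, RPM, Temp, Torque}.
Comparing with the claimed set, Crack is missing.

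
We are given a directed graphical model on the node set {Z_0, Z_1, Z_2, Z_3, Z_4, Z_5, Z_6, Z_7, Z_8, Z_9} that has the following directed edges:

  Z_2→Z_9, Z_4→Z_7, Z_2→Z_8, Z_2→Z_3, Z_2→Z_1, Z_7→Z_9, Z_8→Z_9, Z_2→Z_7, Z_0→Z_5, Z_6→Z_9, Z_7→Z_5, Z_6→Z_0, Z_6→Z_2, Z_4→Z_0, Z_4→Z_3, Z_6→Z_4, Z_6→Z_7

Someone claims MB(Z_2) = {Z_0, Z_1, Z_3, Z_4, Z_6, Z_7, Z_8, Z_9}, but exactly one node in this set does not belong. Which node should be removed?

Z_0

Z_2's children: Z_1, Z_3, Z_7, Z_8, Z_9.
Parents of Z_2: Z_6.
Other parents of Z_2's children:
  Z_8: —
  Z_7: Z_4, Z_6
  Z_1: —
  Z_9: Z_6, Z_7, Z_8
  Z_3: Z_4
MB(Z_2) = {Z_1, Z_3, Z_4, Z_6, Z_7, Z_8, Z_9}.
Z_0 is neither a parent, child, nor co-parent of Z_2, so it does not belong.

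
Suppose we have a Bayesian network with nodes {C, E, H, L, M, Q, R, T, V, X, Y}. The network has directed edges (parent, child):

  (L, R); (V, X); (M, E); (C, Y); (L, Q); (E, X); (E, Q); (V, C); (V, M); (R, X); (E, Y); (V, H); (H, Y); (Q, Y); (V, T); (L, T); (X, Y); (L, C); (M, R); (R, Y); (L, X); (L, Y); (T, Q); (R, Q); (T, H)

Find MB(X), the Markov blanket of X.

Ch(X) = {Y}.
X's parents: E, L, R, V.
Other parents of X's children:
  Y also has parents C, E, H, L, Q, R.
MB(X) = {C, E, H, L, Q, R, V, Y}.

{C, E, H, L, Q, R, V, Y}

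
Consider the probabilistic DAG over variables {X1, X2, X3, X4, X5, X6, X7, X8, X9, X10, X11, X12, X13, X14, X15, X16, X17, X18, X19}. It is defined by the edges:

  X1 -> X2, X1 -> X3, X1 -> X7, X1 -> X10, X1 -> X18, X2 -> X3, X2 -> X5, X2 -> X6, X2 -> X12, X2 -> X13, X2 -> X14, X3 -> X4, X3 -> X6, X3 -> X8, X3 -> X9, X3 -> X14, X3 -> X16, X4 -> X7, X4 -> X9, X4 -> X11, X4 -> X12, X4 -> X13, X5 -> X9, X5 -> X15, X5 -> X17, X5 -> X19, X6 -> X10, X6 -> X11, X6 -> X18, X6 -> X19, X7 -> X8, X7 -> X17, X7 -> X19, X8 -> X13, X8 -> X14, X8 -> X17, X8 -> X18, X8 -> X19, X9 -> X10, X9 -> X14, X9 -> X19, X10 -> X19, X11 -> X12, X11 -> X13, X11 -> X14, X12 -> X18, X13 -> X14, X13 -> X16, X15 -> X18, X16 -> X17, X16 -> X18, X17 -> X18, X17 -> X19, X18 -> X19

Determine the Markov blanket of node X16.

Parents of X16: X3, X13.
Ch(X16) = {X17, X18}.
Parents of each child, excluding X16:
  X17 also has parents X5, X7, X8.
  X18's other parents are X1, X6, X8, X12, X15, X17.
Taking the union gives {X1, X3, X5, X6, X7, X8, X12, X13, X15, X17, X18}.

{X1, X3, X5, X6, X7, X8, X12, X13, X15, X17, X18}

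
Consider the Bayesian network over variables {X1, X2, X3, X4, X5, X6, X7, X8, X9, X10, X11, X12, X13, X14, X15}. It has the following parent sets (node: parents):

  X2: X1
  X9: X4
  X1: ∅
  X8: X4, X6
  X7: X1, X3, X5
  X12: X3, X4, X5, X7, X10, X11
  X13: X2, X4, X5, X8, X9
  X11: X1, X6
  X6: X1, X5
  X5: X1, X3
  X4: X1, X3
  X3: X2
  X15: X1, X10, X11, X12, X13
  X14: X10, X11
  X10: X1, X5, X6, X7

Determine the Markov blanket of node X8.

{X2, X4, X5, X6, X9, X13}

Children of X8: X13.
Pa(X8) = {X4, X6}.
Parents of each child, excluding X8:
  X13 also has parents X2, X4, X5, X9.
MB(X8) = {X2, X4, X5, X6, X9, X13}.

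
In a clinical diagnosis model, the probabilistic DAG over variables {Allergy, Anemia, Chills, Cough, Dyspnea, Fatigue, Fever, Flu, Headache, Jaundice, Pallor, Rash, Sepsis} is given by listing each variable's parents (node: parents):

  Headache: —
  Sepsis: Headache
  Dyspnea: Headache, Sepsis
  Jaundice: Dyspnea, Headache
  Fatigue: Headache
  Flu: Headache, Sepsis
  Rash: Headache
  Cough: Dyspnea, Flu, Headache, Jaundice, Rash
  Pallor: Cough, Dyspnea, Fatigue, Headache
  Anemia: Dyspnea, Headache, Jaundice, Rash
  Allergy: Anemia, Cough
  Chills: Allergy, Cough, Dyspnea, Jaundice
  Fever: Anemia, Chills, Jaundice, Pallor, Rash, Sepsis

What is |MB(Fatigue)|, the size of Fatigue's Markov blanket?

4

The Markov blanket of a node is its parents, its children, and the other parents of its children.
Pa(Fatigue) = {Headache}.
Fatigue has child Pallor.
Parents of each child, excluding Fatigue:
  Pallor also has parents Cough, Dyspnea, Headache.
MB(Fatigue) = {Cough, Dyspnea, Headache, Pallor}, which has 4 nodes.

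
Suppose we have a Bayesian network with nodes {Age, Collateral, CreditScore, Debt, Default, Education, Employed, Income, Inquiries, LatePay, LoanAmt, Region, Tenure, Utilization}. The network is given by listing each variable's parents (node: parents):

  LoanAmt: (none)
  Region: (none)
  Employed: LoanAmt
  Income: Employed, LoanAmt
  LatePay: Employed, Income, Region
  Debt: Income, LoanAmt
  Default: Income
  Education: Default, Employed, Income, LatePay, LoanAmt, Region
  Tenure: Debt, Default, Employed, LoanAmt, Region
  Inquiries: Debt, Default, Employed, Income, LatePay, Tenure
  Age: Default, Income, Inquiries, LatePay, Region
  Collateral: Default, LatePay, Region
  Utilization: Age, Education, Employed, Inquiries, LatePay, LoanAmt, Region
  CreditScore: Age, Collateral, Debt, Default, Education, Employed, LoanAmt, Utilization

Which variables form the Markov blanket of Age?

{Collateral, CreditScore, Debt, Default, Education, Employed, Income, Inquiries, LatePay, LoanAmt, Region, Utilization}

By definition, MB(Age) is built from Age's parents, Age's children, and the co-parents of Age.
Age has parents Default, Income, Inquiries, LatePay, Region.
Ch(Age) = {CreditScore, Utilization}.
Parents of each child, excluding Age:
  Utilization: Education, Employed, Inquiries, LatePay, LoanAmt, Region
  CreditScore: Collateral, Debt, Default, Education, Employed, LoanAmt, Utilization
MB(Age) = {Collateral, CreditScore, Debt, Default, Education, Employed, Income, Inquiries, LatePay, LoanAmt, Region, Utilization}.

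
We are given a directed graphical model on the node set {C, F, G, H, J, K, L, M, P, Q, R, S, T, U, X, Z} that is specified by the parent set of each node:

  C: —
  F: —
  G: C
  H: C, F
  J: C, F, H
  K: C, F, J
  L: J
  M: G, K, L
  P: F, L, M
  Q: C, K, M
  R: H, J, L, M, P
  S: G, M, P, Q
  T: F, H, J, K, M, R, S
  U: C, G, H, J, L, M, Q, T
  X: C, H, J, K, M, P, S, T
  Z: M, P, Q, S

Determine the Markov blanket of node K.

{C, F, G, H, J, L, M, P, Q, R, S, T, X}

K's parents: C, F, J.
K's children: M, Q, T, X.
Other parents of K's children:
  M: G, L
  Q: C, M
  T: F, H, J, M, R, S
  X: C, H, J, M, P, S, T
MB(K) = {C, F, G, H, J, L, M, P, Q, R, S, T, X}.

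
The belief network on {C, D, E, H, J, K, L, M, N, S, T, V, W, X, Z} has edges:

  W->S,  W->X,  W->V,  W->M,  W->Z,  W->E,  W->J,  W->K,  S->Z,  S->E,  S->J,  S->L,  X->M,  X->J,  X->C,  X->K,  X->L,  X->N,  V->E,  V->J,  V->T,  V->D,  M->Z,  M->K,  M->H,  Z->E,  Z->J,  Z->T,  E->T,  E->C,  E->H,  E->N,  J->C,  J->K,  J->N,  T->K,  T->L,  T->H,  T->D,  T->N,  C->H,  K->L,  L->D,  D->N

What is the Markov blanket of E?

{C, D, H, J, M, N, S, T, V, W, X, Z}

Parents of E: S, V, W, Z.
E's children: C, H, N, T.
Other parents of E's children:
  T also has parents V, Z.
  C also has parents J, X.
  H's other parents are C, M, T.
  N also has parents D, J, T, X.
MB(E) = {C, D, H, J, M, N, S, T, V, W, X, Z}.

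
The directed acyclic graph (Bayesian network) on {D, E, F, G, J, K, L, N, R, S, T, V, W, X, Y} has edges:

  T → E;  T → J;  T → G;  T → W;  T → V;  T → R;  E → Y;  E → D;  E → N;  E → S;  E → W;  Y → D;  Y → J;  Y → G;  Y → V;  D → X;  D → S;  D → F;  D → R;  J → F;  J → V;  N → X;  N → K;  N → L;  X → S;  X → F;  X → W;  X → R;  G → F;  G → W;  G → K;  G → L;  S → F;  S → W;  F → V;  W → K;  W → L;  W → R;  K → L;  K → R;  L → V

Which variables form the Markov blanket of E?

A node's Markov blanket = Pa ∪ Ch ∪ (parents of Ch other than the node itself).
E has children D, N, S, W, Y.
Parents of E: T.
Other parents of E's children:
  Y: —
  D: Y
  N: —
  S: D, X
  W: G, S, T, X
MB(E) = {D, G, N, S, T, W, X, Y}.

{D, G, N, S, T, W, X, Y}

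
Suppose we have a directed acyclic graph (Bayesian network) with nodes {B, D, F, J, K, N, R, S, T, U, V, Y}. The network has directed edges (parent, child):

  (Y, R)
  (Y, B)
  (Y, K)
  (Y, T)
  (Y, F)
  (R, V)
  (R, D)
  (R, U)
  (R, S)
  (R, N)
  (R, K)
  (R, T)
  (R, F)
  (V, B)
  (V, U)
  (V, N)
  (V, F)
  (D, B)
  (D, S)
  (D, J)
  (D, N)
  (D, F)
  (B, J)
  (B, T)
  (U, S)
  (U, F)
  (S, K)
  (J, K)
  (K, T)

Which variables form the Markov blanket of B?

{D, J, K, R, T, V, Y}

A node's Markov blanket = Pa ∪ Ch ∪ (parents of Ch other than the node itself).
B has parents D, V, Y.
Ch(B) = {J, T}.
Parents of each child, excluding B:
  J also has parent D.
  parents(T) \ {B} = {K, R, Y}.
So the Markov blanket of B is {D, J, K, R, T, V, Y}.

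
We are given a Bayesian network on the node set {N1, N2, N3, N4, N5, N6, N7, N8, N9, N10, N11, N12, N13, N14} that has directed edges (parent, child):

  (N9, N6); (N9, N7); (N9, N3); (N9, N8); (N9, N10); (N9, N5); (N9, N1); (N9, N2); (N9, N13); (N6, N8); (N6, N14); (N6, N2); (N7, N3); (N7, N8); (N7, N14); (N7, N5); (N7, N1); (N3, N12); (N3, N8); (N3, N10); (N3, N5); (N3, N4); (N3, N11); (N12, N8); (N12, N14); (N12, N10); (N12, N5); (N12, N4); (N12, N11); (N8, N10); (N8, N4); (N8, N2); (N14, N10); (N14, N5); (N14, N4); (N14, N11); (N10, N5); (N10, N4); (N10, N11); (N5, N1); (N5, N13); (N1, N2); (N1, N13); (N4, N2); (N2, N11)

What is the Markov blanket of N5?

Pa(N5) = {N3, N7, N9, N10, N12, N14}.
N5's children: N1, N13.
Other parents of N5's children:
  N1 also has parents N7, N9.
  parents(N13) \ {N5} = {N1, N9}.
Union: {N3, N7, N9, N10, N12, N14} ∪ {N1, N13} ∪ {N1, N7, N9} = {N1, N3, N7, N9, N10, N12, N13, N14}.

{N1, N3, N7, N9, N10, N12, N13, N14}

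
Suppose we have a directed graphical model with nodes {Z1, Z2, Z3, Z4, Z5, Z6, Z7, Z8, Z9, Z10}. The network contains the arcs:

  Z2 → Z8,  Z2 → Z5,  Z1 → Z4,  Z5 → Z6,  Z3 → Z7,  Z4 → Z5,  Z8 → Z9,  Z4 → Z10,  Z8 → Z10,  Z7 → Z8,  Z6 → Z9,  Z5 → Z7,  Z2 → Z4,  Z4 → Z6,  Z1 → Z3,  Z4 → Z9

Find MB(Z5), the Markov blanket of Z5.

Recall MB(v) = parents ∪ children ∪ spouses, where spouses are the other parents of v's children.
Z5 has parents Z2, Z4.
Z5's children: Z6, Z7.
Other parents of Z5's children:
  Z6's other parent is Z4.
  parents(Z7) \ {Z5} = {Z3}.
So the Markov blanket of Z5 is {Z2, Z3, Z4, Z6, Z7}.

{Z2, Z3, Z4, Z6, Z7}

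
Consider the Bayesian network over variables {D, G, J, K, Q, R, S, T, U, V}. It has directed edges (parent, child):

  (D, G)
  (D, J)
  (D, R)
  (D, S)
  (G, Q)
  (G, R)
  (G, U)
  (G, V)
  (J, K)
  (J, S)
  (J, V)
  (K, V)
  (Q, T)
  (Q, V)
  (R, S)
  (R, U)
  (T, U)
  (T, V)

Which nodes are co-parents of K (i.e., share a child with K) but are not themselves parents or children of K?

{G, Q, T}

Children of K: V.
  V's other parents are G, J, Q, T.
Excluding nodes already adjacent to K (J, V), the co-parent-only contribution is {G, Q, T}.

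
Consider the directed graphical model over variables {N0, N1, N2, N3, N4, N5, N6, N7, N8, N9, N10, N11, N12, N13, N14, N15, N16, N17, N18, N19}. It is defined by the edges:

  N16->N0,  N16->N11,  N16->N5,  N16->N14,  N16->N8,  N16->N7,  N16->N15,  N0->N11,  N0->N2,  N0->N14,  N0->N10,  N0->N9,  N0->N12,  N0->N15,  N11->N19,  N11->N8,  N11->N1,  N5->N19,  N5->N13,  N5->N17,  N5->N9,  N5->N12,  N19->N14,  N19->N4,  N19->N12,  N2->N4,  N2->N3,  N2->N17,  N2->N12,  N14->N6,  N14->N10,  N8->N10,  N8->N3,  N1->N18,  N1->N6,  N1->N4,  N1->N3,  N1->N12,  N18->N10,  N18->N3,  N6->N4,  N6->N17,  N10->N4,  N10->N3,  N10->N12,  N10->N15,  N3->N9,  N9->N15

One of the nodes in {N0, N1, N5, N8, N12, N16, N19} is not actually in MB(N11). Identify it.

A node's Markov blanket = Pa ∪ Ch ∪ (parents of Ch other than the node itself).
Parents of N11: N0, N16.
N11's children: N1, N8, N19.
Co-parents of N11 (other parents of its children):
  parents(N19) \ {N11} = {N5}.
  N8's other parent is N16.
  N1: no additional parents.
MB(N11) = {N0, N1, N5, N8, N16, N19}.
N12 is neither a parent, child, nor co-parent of N11, so it does not belong.

N12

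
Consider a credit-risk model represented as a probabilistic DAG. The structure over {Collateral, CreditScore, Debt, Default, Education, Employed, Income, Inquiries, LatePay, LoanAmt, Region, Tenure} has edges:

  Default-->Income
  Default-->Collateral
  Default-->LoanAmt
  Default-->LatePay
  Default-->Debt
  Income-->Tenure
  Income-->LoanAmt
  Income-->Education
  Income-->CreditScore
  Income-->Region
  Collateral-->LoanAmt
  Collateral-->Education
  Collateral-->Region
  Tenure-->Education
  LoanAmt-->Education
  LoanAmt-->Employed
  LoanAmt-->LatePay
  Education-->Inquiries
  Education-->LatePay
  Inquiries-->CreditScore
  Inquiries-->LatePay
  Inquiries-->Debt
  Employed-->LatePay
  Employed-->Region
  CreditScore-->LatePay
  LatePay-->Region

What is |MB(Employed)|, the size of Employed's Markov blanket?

9

Employed has parent LoanAmt.
Employed's children: LatePay, Region.
Parents of each child, excluding Employed:
  parents(LatePay) \ {Employed} = {CreditScore, Default, Education, Inquiries, LoanAmt}.
  Region's other parents are Collateral, Income, LatePay.
MB(Employed) = {Collateral, CreditScore, Default, Education, Income, Inquiries, LatePay, LoanAmt, Region}, which has 9 nodes.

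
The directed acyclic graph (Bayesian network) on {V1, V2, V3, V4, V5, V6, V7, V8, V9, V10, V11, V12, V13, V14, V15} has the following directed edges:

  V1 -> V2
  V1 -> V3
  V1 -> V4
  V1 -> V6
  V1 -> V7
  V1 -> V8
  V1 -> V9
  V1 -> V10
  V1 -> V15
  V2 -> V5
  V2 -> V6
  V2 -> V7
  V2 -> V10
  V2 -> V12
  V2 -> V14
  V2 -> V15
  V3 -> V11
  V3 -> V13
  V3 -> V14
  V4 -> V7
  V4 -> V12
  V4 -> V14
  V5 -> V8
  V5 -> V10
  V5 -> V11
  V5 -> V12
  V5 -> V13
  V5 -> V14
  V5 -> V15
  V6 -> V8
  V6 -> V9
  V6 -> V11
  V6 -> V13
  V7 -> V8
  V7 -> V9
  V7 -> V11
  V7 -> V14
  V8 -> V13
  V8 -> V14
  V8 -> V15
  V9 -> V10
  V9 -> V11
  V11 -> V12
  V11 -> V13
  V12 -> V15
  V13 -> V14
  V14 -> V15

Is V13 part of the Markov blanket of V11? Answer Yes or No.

V13 is a child of V11.
So V13 ∈ MB(V11).

Yes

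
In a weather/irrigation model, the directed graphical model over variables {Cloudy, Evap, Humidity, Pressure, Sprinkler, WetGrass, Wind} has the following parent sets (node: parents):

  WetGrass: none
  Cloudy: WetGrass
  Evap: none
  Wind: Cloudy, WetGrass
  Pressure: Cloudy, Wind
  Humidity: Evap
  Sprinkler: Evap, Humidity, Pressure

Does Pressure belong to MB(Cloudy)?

Pressure is a child of Cloudy.
So Pressure ∈ MB(Cloudy).

Yes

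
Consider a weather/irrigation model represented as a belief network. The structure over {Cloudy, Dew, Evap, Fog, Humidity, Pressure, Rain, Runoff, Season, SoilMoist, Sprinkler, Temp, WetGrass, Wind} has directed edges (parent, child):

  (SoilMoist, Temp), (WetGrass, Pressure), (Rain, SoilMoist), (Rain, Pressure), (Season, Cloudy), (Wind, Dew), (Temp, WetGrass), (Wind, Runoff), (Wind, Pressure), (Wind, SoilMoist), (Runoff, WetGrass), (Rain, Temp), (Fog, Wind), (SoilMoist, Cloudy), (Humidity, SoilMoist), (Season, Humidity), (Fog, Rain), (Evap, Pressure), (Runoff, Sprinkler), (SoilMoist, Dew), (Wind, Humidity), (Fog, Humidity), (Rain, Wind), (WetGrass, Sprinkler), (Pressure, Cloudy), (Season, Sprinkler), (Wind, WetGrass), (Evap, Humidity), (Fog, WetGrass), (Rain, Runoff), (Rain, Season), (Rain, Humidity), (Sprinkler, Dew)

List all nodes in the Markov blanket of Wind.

{Dew, Evap, Fog, Humidity, Pressure, Rain, Runoff, Season, SoilMoist, Sprinkler, Temp, WetGrass}

By definition, MB(Wind) is built from Wind's parents, Wind's children, and the co-parents of Wind.
Parents of Wind: Fog, Rain.
Wind has children Dew, Humidity, Pressure, Runoff, SoilMoist, WetGrass.
For each child, the remaining parents (spouses of Wind):
  Humidity: Evap, Fog, Rain, Season
  SoilMoist: Humidity, Rain
  Runoff: Rain
  WetGrass: Fog, Runoff, Temp
  Dew: SoilMoist, Sprinkler
  Pressure: Evap, Rain, WetGrass
So the Markov blanket of Wind is {Dew, Evap, Fog, Humidity, Pressure, Rain, Runoff, Season, SoilMoist, Sprinkler, Temp, WetGrass}.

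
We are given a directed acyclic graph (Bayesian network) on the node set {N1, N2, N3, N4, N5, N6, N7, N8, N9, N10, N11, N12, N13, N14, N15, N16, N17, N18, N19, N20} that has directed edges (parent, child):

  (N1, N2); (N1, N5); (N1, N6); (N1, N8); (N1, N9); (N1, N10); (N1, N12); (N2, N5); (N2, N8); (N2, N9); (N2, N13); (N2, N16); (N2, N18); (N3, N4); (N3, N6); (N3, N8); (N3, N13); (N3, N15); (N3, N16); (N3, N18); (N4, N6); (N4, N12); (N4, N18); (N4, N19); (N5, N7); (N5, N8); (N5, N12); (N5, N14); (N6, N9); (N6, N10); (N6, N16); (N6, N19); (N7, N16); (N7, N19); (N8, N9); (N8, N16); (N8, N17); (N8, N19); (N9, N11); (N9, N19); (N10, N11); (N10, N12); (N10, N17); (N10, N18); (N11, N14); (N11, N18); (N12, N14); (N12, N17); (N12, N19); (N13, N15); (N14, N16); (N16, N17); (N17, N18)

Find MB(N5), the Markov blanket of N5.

{N1, N2, N3, N4, N7, N8, N10, N11, N12, N14}

N5's parents: N1, N2.
N5 has children N7, N8, N12, N14.
Other parents of N5's children:
  N7 has no other parent.
  parents(N8) \ {N5} = {N1, N2, N3}.
  N12 also has parents N1, N4, N10.
  N14's other parents are N11, N12.
Union: {N1, N2} ∪ {N7, N8, N12, N14} ∪ {N1, N2, N3, N4, N10, N11, N12} = {N1, N2, N3, N4, N7, N8, N10, N11, N12, N14}.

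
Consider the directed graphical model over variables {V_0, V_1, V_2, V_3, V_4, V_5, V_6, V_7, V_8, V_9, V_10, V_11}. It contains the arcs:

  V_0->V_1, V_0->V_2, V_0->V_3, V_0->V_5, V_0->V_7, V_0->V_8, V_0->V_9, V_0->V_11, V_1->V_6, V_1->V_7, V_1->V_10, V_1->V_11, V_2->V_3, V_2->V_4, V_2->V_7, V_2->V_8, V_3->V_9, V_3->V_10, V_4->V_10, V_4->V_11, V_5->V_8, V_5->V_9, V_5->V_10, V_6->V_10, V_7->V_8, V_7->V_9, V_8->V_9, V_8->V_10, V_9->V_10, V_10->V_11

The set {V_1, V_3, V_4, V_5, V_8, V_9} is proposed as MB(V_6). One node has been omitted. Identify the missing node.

Recall MB(v) = parents ∪ children ∪ spouses, where spouses are the other parents of v's children.
Parents of V_6: V_1.
V_6 has child V_10.
Other parents of V_6's children:
  V_10 also has parents V_1, V_3, V_4, V_5, V_8, V_9.
MB(V_6) = {V_1, V_3, V_4, V_5, V_8, V_9, V_10}.
Comparing with the claimed set, V_10 is missing.

V_10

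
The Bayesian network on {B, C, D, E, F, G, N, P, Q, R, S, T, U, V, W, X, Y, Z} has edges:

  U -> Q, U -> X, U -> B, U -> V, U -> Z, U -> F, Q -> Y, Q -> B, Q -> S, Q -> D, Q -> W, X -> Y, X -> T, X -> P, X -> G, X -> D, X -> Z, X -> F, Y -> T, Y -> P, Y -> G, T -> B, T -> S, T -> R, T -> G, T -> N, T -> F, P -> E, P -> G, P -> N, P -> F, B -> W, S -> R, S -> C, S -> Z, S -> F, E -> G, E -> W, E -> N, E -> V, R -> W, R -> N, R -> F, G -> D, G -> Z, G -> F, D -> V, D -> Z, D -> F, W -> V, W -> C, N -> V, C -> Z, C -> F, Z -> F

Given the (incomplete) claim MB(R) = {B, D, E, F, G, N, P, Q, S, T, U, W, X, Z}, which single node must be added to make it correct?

C

By definition, MB(R) is built from R's parents, R's children, and the co-parents of R.
Ch(R) = {F, N, W}.
Parents of R: S, T.
For each child, the remaining parents (spouses of R):
  parents(W) \ {R} = {B, E, Q}.
  N also has parents E, P, T.
  parents(F) \ {R} = {C, D, G, P, S, T, U, X, Z}.
MB(R) = {B, C, D, E, F, G, N, P, Q, S, T, U, W, X, Z}.
Comparing with the claimed set, C is missing.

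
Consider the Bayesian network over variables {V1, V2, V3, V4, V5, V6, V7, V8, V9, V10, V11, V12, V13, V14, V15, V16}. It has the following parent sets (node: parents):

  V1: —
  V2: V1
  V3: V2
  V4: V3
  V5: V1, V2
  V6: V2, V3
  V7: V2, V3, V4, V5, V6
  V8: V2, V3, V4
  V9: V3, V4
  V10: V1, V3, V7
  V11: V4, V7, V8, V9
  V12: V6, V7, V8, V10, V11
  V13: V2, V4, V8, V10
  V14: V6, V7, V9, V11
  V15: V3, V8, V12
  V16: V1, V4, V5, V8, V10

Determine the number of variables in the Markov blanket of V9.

7

A node's Markov blanket = Pa ∪ Ch ∪ (parents of Ch other than the node itself).
Parents of V9: V3, V4.
Children of V9: V11, V14.
Other parents of V9's children:
  V11 also has parents V4, V7, V8.
  V14 also has parents V6, V7, V11.
MB(V9) = {V3, V4, V6, V7, V8, V11, V14}, which has 7 nodes.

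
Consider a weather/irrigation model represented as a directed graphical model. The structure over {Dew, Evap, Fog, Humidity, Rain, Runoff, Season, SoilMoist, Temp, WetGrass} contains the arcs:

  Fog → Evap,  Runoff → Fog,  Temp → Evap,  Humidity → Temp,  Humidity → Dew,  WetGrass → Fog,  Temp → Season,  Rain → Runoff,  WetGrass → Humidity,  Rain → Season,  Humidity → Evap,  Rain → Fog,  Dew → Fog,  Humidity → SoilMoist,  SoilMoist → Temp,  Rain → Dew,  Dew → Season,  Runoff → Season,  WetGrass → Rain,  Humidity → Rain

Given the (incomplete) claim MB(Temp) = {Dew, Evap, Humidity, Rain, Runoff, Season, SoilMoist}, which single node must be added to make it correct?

Fog

Temp's children: Evap, Season.
Temp has parents Humidity, SoilMoist.
Co-parents of Temp (other parents of its children):
  Season: Dew, Rain, Runoff
  Evap: Fog, Humidity
MB(Temp) = {Dew, Evap, Fog, Humidity, Rain, Runoff, Season, SoilMoist}.
Comparing with the claimed set, Fog is missing.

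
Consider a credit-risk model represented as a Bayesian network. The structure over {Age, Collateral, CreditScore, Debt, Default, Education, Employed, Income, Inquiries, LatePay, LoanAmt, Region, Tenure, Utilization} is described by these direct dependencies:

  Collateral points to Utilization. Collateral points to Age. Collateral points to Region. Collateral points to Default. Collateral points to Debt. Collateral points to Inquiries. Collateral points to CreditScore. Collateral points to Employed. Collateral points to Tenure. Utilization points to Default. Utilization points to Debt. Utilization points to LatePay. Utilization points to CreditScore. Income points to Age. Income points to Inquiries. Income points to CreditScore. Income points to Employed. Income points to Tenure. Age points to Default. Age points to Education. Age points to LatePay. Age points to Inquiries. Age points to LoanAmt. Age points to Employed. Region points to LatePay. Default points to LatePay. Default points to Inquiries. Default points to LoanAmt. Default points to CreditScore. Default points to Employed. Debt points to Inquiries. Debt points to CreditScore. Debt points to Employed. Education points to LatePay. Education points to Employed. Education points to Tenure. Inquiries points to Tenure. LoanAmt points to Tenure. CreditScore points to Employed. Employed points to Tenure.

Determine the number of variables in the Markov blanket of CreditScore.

CreditScore has child Employed.
CreditScore has parents Collateral, Debt, Default, Income, Utilization.
Parents of each child, excluding CreditScore:
  Employed's other parents are Age, Collateral, Debt, Default, Education, Income.
MB(CreditScore) = {Age, Collateral, Debt, Default, Education, Employed, Income, Utilization}, which has 8 nodes.

8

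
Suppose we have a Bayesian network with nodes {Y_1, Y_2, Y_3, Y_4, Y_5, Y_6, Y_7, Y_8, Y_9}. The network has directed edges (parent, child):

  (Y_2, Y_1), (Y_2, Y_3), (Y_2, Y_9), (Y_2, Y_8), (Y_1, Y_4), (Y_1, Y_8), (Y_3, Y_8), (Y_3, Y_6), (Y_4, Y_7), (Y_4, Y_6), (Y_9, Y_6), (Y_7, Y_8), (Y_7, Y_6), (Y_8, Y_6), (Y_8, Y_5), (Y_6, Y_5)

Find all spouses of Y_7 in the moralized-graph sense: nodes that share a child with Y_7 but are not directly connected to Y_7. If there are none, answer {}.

{Y_1, Y_2, Y_3, Y_9}

Children of Y_7: Y_6, Y_8.
  Y_8 also has parents Y_1, Y_2, Y_3.
  Y_6's other parents are Y_3, Y_4, Y_8, Y_9.
Excluding nodes already adjacent to Y_7 (Y_4, Y_6, Y_8), the co-parent-only contribution is {Y_1, Y_2, Y_3, Y_9}.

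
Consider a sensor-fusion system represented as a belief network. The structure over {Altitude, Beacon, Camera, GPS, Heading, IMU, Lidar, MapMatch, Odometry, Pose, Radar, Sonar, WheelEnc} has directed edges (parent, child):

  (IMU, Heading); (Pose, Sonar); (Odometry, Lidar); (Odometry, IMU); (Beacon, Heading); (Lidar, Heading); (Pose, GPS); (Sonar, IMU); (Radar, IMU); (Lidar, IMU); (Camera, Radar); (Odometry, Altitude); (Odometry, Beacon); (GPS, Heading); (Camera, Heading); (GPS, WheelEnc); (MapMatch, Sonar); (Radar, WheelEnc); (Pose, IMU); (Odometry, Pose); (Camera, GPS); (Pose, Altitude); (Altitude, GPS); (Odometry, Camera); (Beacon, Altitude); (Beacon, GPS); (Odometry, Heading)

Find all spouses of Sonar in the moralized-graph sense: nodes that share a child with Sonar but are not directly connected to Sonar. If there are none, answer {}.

{Lidar, Odometry, Radar}

Children of Sonar: IMU.
  IMU's other parents are Lidar, Odometry, Pose, Radar.
Excluding nodes already adjacent to Sonar (IMU, MapMatch, Pose), the co-parent-only contribution is {Lidar, Odometry, Radar}.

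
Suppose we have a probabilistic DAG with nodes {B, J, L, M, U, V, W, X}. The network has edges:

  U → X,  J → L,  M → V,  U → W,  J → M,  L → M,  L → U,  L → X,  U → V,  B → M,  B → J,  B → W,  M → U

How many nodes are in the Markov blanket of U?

U's children: V, W, X.
Pa(U) = {L, M}.
For each child, the remaining parents (spouses of U):
  V's other parent is M.
  W's other parent is B.
  X's other parent is L.
MB(U) = {B, L, M, V, W, X}, which has 6 nodes.

6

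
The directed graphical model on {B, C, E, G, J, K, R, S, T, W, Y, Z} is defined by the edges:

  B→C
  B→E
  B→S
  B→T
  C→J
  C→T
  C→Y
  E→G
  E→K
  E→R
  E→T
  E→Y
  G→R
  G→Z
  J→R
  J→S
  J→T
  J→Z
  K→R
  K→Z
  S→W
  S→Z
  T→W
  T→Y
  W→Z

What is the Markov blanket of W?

By definition, MB(W) is built from W's parents, W's children, and the co-parents of W.
Pa(W) = {S, T}.
W has child Z.
Parents of each child, excluding W:
  Z: G, J, K, S
So the Markov blanket of W is {G, J, K, S, T, Z}.

{G, J, K, S, T, Z}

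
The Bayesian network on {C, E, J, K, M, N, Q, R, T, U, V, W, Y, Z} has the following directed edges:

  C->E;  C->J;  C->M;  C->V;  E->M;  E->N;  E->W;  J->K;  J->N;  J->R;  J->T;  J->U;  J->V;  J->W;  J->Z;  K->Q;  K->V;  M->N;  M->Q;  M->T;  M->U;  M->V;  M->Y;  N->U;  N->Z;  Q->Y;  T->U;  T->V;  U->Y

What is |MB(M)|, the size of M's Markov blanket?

10

A node's Markov blanket = Pa ∪ Ch ∪ (parents of Ch other than the node itself).
M has parents C, E.
M has children N, Q, T, U, V, Y.
Co-parents of M (other parents of its children):
  N: E, J
  Q: K
  T: J
  U: J, N, T
  V: C, J, K, T
  Y: Q, U
MB(M) = {C, E, J, K, N, Q, T, U, V, Y}, which has 10 nodes.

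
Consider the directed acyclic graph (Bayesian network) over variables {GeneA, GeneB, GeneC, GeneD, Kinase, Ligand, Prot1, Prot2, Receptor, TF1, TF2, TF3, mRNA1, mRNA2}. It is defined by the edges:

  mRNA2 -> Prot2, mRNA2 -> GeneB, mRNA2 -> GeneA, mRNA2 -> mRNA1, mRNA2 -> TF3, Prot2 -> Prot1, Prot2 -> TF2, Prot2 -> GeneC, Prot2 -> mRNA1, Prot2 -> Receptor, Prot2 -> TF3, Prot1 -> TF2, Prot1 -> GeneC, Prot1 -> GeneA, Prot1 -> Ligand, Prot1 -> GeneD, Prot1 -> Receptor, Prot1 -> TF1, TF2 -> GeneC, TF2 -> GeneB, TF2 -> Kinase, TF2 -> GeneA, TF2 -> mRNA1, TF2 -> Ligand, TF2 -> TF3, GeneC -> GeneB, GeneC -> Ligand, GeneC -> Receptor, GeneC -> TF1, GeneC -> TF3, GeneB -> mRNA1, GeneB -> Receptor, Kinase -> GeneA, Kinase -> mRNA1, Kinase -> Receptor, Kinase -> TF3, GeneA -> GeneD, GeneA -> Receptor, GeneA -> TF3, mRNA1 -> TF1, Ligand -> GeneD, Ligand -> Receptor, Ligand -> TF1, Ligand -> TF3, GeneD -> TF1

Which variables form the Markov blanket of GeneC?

GeneC's parents: Prot1, Prot2, TF2.
GeneC has children GeneB, Ligand, Receptor, TF1, TF3.
Parents of each child, excluding GeneC:
  GeneB's other parents are TF2, mRNA2.
  Ligand's other parents are Prot1, TF2.
  Receptor's other parents are GeneA, GeneB, Kinase, Ligand, Prot1, Prot2.
  TF1 also has parents GeneD, Ligand, Prot1, mRNA1.
  TF3 also has parents GeneA, Kinase, Ligand, Prot2, TF2, mRNA2.
MB(GeneC) = {GeneA, GeneB, GeneD, Kinase, Ligand, Prot1, Prot2, Receptor, TF1, TF2, TF3, mRNA1, mRNA2}.

{GeneA, GeneB, GeneD, Kinase, Ligand, Prot1, Prot2, Receptor, TF1, TF2, TF3, mRNA1, mRNA2}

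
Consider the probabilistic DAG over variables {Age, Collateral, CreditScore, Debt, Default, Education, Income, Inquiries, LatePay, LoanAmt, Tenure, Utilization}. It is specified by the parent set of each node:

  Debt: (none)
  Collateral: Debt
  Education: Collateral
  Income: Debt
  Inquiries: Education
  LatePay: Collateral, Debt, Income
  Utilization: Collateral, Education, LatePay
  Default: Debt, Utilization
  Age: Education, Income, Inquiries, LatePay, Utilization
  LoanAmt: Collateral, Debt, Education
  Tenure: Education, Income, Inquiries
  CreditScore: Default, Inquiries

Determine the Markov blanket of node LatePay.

{Age, Collateral, Debt, Education, Income, Inquiries, Utilization}

A node's Markov blanket = Pa ∪ Ch ∪ (parents of Ch other than the node itself).
Ch(LatePay) = {Age, Utilization}.
Parents of LatePay: Collateral, Debt, Income.
Co-parents of LatePay (other parents of its children):
  parents(Utilization) \ {LatePay} = {Collateral, Education}.
  parents(Age) \ {LatePay} = {Education, Income, Inquiries, Utilization}.
MB(LatePay) = {Age, Collateral, Debt, Education, Income, Inquiries, Utilization}.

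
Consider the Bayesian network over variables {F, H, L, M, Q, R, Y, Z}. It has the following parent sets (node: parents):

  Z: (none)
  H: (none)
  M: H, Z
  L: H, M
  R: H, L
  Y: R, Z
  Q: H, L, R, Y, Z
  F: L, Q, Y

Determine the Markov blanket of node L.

{F, H, M, Q, R, Y, Z}

By definition, MB(L) is built from L's parents, L's children, and the co-parents of L.
L has parents H, M.
Ch(L) = {F, Q, R}.
Parents of each child, excluding L:
  parents(R) \ {L} = {H}.
  Q also has parents H, R, Y, Z.
  F's other parents are Q, Y.
So the Markov blanket of L is {F, H, M, Q, R, Y, Z}.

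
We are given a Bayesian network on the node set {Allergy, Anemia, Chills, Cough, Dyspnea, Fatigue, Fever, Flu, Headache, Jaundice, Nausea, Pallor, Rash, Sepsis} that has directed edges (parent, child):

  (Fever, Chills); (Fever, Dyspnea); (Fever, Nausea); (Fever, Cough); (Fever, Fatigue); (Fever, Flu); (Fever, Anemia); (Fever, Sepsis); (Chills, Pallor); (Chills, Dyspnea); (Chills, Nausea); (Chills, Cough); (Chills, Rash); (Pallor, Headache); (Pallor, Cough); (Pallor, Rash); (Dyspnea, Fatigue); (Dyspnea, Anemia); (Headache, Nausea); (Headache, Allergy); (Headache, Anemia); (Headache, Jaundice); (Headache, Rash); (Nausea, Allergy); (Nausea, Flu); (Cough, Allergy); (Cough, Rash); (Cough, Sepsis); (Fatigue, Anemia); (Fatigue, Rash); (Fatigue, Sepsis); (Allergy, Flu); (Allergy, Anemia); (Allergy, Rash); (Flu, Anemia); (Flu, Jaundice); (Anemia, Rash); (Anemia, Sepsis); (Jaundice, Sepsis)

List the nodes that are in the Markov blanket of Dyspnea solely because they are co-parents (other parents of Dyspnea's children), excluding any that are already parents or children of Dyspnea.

{Allergy, Flu, Headache}

Children of Dyspnea: Anemia, Fatigue.
  Fatigue: Fever
  Anemia: Allergy, Fatigue, Fever, Flu, Headache
Excluding nodes already adjacent to Dyspnea (Anemia, Chills, Fatigue, Fever), the co-parent-only contribution is {Allergy, Flu, Headache}.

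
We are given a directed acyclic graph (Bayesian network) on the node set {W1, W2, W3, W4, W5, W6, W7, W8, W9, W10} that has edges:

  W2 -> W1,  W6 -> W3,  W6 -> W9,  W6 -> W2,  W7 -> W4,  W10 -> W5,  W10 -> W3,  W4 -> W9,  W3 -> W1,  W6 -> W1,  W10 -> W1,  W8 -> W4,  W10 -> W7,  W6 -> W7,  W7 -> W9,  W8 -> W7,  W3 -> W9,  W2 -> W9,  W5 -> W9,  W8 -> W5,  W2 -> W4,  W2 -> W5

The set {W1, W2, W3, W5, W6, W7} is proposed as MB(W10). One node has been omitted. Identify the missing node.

Pa(W10) = {}.
W10 has children W1, W3, W5, W7.
For each child, the remaining parents (spouses of W10):
  W3: W6
  W7: W6, W8
  W5: W2, W8
  W1: W2, W3, W6
MB(W10) = {W1, W2, W3, W5, W6, W7, W8}.
Comparing with the claimed set, W8 is missing.

W8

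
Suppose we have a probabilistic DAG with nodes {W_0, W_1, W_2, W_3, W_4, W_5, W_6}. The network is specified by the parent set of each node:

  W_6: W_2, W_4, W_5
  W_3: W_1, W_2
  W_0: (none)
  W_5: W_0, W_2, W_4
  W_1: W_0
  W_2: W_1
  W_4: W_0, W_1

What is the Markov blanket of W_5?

The Markov blanket of a node is its parents, its children, and the other parents of its children.
Pa(W_5) = {W_0, W_2, W_4}.
Children of W_5: W_6.
Parents of each child, excluding W_5:
  W_6 also has parents W_2, W_4.
So the Markov blanket of W_5 is {W_0, W_2, W_4, W_6}.

{W_0, W_2, W_4, W_6}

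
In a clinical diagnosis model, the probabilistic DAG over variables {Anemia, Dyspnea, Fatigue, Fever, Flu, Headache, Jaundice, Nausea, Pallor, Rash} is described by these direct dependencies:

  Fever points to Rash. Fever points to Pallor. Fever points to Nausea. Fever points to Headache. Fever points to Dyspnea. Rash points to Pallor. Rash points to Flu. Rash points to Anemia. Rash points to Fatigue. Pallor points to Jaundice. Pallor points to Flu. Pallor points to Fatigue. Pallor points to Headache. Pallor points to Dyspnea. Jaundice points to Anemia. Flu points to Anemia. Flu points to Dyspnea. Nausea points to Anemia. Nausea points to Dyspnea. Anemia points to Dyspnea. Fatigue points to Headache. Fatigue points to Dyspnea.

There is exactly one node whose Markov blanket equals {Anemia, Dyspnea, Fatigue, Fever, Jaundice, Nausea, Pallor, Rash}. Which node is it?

The target node must have every member of {Anemia, Dyspnea, Fatigue, Fever, Jaundice, Nausea, Pallor, Rash} as a parent, child, or co-parent, and no others.
Parents of Flu: Pallor, Rash; children: Anemia, Dyspnea; co-parents: Anemia, Fatigue, Fever, Jaundice, Nausea, Pallor, Rash.
These exactly cover the given set, so the node is Flu.

Flu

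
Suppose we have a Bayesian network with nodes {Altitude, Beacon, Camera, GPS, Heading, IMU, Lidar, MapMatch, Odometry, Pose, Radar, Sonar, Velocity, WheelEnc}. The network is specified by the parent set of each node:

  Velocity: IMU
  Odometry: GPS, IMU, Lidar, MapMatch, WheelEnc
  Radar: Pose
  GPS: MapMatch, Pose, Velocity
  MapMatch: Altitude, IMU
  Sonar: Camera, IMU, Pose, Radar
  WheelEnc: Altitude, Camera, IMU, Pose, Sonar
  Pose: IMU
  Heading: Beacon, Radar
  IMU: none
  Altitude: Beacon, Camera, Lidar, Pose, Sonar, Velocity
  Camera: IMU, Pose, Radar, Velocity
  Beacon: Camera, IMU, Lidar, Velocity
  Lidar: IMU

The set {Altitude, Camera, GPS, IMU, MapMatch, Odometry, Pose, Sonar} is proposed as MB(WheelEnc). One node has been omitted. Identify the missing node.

Lidar

A node's Markov blanket = Pa ∪ Ch ∪ (parents of Ch other than the node itself).
WheelEnc has parents Altitude, Camera, IMU, Pose, Sonar.
WheelEnc has child Odometry.
For each child, the remaining parents (spouses of WheelEnc):
  parents(Odometry) \ {WheelEnc} = {GPS, IMU, Lidar, MapMatch}.
MB(WheelEnc) = {Altitude, Camera, GPS, IMU, Lidar, MapMatch, Odometry, Pose, Sonar}.
Comparing with the claimed set, Lidar is missing.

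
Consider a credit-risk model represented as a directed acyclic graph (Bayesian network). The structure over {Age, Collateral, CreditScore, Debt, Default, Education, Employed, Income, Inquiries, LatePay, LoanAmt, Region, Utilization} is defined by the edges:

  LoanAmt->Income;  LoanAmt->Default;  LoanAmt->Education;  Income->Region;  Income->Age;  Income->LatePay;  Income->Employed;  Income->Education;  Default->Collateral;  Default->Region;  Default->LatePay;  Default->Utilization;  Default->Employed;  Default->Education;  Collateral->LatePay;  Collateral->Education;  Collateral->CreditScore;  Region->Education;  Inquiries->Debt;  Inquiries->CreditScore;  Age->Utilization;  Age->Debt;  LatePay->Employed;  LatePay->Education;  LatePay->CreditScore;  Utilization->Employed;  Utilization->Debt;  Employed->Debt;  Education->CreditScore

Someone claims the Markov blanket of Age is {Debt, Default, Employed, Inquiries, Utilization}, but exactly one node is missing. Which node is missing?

Income

Recall MB(v) = parents ∪ children ∪ spouses, where spouses are the other parents of v's children.
Parents of Age: Income.
Children of Age: Debt, Utilization.
Parents of each child, excluding Age:
  parents(Utilization) \ {Age} = {Default}.
  Debt's other parents are Employed, Inquiries, Utilization.
MB(Age) = {Debt, Default, Employed, Income, Inquiries, Utilization}.
Comparing with the claimed set, Income is missing.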